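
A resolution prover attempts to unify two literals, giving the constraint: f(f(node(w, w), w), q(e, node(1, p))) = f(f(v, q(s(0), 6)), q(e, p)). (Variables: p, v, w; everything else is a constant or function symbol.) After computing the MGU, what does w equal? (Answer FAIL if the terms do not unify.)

Decompose f/2: f(node(w, w), w) = f(v, q(s(0), 6)),  q(e, node(1, p)) = q(e, p).
Decompose f/2: node(w, w) = v,  w = q(s(0), 6).
Bind v := node(w, w); no other remaining equation mentions v.
Bind w := q(s(0), 6); no other remaining equation mentions w. Substituting into the earlier binding gives v := node(q(s(0), 6), q(s(0), 6)).
Decompose q/2: e = e,  node(1, p) = p.
Delete trivial equation e = e.
Occurs check fails: p occurs in node(1, p); the equation p = node(1, p) has no finite solution.

FAIL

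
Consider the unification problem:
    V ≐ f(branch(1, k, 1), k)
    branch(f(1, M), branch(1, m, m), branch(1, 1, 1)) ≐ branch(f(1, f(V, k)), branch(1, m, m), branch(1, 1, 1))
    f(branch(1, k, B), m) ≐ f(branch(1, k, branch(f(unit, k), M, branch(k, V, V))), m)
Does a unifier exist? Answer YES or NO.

YES

Bind V := f(branch(1, k, 1), k); substituting into the remaining equations gives: branch(f(1, M), branch(1, m, m), branch(1, 1, 1)) ≐ branch(f(1, f(f(branch(1, k, 1), k), k)), branch(1, m, m), branch(1, 1, 1)),  f(branch(1, k, B), m) ≐ f(branch(1, k, branch(f(unit, k), M, branch(k, f(branch(1, k, 1), k), f(branch(1, k, 1), k)))), m).
Decompose branch/3: f(1, M) ≐ f(1, f(f(branch(1, k, 1), k), k)),  branch(1, m, m) ≐ branch(1, m, m),  branch(1, 1, 1) ≐ branch(1, 1, 1).
Decompose f/2: 1 ≐ 1,  M ≐ f(f(branch(1, k, 1), k), k).
Delete trivial equation 1 ≐ 1.
Bind M := f(f(branch(1, k, 1), k), k); substituting into the one remaining equation that mentions M gives: f(branch(1, k, B), m) ≐ f(branch(1, k, branch(f(unit, k), f(f(branch(1, k, 1), k), k), branch(k, f(branch(1, k, 1), k), f(branch(1, k, 1), k)))), m).
Delete trivial equation branch(1, m, m) ≐ branch(1, m, m).
Delete trivial equation branch(1, 1, 1) ≐ branch(1, 1, 1).
Decompose f/2: branch(1, k, B) ≐ branch(1, k, branch(f(unit, k), f(f(branch(1, k, 1), k), k), branch(k, f(branch(1, k, 1), k), f(branch(1, k, 1), k)))),  m ≐ m.
Decompose branch/3: 1 ≐ 1,  k ≐ k,  B ≐ branch(f(unit, k), f(f(branch(1, k, 1), k), k), branch(k, f(branch(1, k, 1), k), f(branch(1, k, 1), k))).
Delete trivial equation 1 ≐ 1.
Delete trivial equation k ≐ k.
Bind B := branch(f(unit, k), f(f(branch(1, k, 1), k), k), branch(k, f(branch(1, k, 1), k), f(branch(1, k, 1), k))); no other remaining equation mentions B.
Delete trivial equation m ≐ m.
No equations remain and no clash or occurs-check failure arose, so a unifier exists.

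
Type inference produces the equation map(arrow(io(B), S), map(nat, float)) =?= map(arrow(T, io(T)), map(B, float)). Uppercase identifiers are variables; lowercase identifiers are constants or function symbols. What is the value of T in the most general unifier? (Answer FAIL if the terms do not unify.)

io(nat)

Decompose map/2: arrow(io(B), S) =?= arrow(T, io(T)),  map(nat, float) =?= map(B, float).
Decompose arrow/2: io(B) =?= T,  S =?= io(T).
Bind T := io(B); substituting into the one remaining equation that mentions T gives: S =?= io(io(B)).
Bind S := io(io(B)); no other remaining equation mentions S.
Decompose map/2: nat =?= B,  float =?= float.
Bind B := nat; no other remaining equation mentions B. Substituting into the earlier bindings gives T := io(nat), S := io(io(nat)).
Delete trivial equation float =?= float.
MGU = { T -> io(nat), S -> io(io(nat)), B -> nat }, so T -> io(nat).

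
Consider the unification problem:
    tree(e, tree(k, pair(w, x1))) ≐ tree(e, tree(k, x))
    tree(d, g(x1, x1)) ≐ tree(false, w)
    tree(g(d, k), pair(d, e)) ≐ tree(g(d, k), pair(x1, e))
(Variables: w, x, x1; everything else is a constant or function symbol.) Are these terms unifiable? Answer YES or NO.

Decompose tree/2: e ≐ e,  tree(k, pair(w, x1)) ≐ tree(k, x).
Delete trivial equation e ≐ e.
Decompose tree/2: k ≐ k,  pair(w, x1) ≐ x.
Delete trivial equation k ≐ k.
Bind x := pair(w, x1); no other remaining equation mentions x.
Decompose tree/2: d ≐ false,  g(x1, x1) ≐ w.
Clash: constants d and false differ; no unifier exists.

NO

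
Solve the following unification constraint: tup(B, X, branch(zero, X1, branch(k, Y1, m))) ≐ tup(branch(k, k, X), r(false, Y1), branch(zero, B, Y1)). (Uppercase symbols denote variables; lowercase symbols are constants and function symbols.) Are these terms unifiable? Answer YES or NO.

Decompose tup/3: B ≐ branch(k, k, X),  X ≐ r(false, Y1),  branch(zero, X1, branch(k, Y1, m)) ≐ branch(zero, B, Y1).
Bind B := branch(k, k, X); substituting into the one remaining equation that mentions B gives: branch(zero, X1, branch(k, Y1, m)) ≐ branch(zero, branch(k, k, X), Y1).
Bind X := r(false, Y1); substituting into the remaining equation gives: branch(zero, X1, branch(k, Y1, m)) ≐ branch(zero, branch(k, k, r(false, Y1)), Y1). Substituting into the earlier binding gives B := branch(k, k, r(false, Y1)).
Decompose branch/3: zero ≐ zero,  X1 ≐ branch(k, k, r(false, Y1)),  branch(k, Y1, m) ≐ Y1.
Delete trivial equation zero ≐ zero.
Bind X1 := branch(k, k, r(false, Y1)); no other remaining equation mentions X1.
Occurs check fails: Y1 occurs in branch(k, Y1, m); the equation Y1 ≐ branch(k, Y1, m) has no finite solution.

NO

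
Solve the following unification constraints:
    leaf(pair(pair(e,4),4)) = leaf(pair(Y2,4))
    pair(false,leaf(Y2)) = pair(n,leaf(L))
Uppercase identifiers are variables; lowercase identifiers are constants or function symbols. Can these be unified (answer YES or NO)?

Decompose leaf/1: pair(pair(e,4),4) = pair(Y2,4).
Decompose pair/2: pair(e,4) = Y2,  4 = 4.
Bind Y2 := pair(e,4); substituting into the one remaining equation that mentions Y2 gives: pair(false,leaf(pair(e,4))) = pair(n,leaf(L)).
Delete trivial equation 4 = 4.
Decompose pair/2: false = n,  leaf(pair(e,4)) = leaf(L).
Clash: constants false and n differ; no unifier exists.

NO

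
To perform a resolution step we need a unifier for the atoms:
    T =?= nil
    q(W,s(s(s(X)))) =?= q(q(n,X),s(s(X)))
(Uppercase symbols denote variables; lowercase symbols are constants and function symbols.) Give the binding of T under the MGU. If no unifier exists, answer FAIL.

FAIL

Bind T := nil; no other remaining equation mentions T.
Decompose q/2: W =?= q(n,X),  s(s(s(X))) =?= s(s(X)).
Bind W := q(n,X); no other remaining equation mentions W.
Decompose s/1: s(s(X)) =?= s(X).
Decompose s/1: s(X) =?= X.
Occurs check fails: X occurs in s(X); the equation X =?= s(X) has no finite solution.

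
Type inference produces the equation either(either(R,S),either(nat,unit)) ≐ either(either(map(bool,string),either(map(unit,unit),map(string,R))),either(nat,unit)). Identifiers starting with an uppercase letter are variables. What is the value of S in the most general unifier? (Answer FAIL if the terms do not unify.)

either(map(unit,unit),map(string,map(bool,string)))

Decompose either/2: either(R,S) ≐ either(map(bool,string),either(map(unit,unit),map(string,R))),  either(nat,unit) ≐ either(nat,unit).
Decompose either/2: R ≐ map(bool,string),  S ≐ either(map(unit,unit),map(string,R)).
Bind R := map(bool,string); substituting into the one remaining equation that mentions R gives: S ≐ either(map(unit,unit),map(string,map(bool,string))).
Bind S := either(map(unit,unit),map(string,map(bool,string))); no other remaining equation mentions S.
Delete trivial equation either(nat,unit) ≐ either(nat,unit).
MGU = { R -> map(bool,string), S -> either(map(unit,unit),map(string,map(bool,string))) }, so S -> either(map(unit,unit),map(string,map(bool,string))).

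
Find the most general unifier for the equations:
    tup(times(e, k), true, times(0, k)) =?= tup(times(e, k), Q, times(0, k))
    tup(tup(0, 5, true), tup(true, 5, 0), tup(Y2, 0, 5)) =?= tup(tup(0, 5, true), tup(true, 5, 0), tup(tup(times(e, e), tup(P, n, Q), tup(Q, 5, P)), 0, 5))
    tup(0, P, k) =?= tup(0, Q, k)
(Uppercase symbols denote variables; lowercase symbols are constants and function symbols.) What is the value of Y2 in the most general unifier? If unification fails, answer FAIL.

tup(times(e, e), tup(true, n, true), tup(true, 5, true))

Decompose tup/3: times(e, k) =?= times(e, k),  true =?= Q,  times(0, k) =?= times(0, k).
Delete trivial equation times(e, k) =?= times(e, k).
Bind Q := true; substituting into the 2 remaining equations that mention Q gives: tup(tup(0, 5, true), tup(true, 5, 0), tup(Y2, 0, 5)) =?= tup(tup(0, 5, true), tup(true, 5, 0), tup(tup(times(e, e), tup(P, n, true), tup(true, 5, P)), 0, 5)),  tup(0, P, k) =?= tup(0, true, k).
Delete trivial equation times(0, k) =?= times(0, k).
Decompose tup/3: tup(0, 5, true) =?= tup(0, 5, true),  tup(true, 5, 0) =?= tup(true, 5, 0),  tup(Y2, 0, 5) =?= tup(tup(times(e, e), tup(P, n, true), tup(true, 5, P)), 0, 5).
Delete trivial equation tup(0, 5, true) =?= tup(0, 5, true).
Delete trivial equation tup(true, 5, 0) =?= tup(true, 5, 0).
Decompose tup/3: Y2 =?= tup(times(e, e), tup(P, n, true), tup(true, 5, P)),  0 =?= 0,  5 =?= 5.
Bind Y2 := tup(times(e, e), tup(P, n, true), tup(true, 5, P)); no other remaining equation mentions Y2.
Delete trivial equation 0 =?= 0.
Delete trivial equation 5 =?= 5.
Decompose tup/3: 0 =?= 0,  P =?= true,  k =?= k.
Delete trivial equation 0 =?= 0.
Bind P := true; no other remaining equation mentions P. Substituting into the earlier binding gives Y2 := tup(times(e, e), tup(true, n, true), tup(true, 5, true)).
Delete trivial equation k =?= k.
MGU = { Q := true, Y2 := tup(times(e, e), tup(true, n, true), tup(true, 5, true)), P := true }, so Y2 := tup(times(e, e), tup(true, n, true), tup(true, 5, true)).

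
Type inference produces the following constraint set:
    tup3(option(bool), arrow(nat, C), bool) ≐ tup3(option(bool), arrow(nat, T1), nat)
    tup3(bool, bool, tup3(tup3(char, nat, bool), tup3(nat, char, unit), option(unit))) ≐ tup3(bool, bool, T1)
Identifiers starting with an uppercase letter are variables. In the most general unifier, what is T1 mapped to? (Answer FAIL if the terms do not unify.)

Decompose tup3/3: option(bool) ≐ option(bool),  arrow(nat, C) ≐ arrow(nat, T1),  bool ≐ nat.
Delete trivial equation option(bool) ≐ option(bool).
Decompose arrow/2: nat ≐ nat,  C ≐ T1.
Delete trivial equation nat ≐ nat.
Bind C := T1; no other remaining equation mentions C.
Clash: constants bool and nat differ; no unifier exists.

FAIL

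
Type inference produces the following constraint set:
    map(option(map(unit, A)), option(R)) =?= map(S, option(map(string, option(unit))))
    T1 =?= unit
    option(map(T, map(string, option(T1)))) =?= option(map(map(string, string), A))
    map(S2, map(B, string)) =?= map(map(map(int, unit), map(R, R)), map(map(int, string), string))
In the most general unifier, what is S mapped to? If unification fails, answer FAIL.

option(map(unit, map(string, option(unit))))

Decompose map/2: option(map(unit, A)) =?= S,  option(R) =?= option(map(string, option(unit))).
Bind S := option(map(unit, A)); no other remaining equation mentions S.
Decompose option/1: R =?= map(string, option(unit)).
Bind R := map(string, option(unit)); substituting into the one remaining equation that mentions R gives: map(S2, map(B, string)) =?= map(map(map(int, unit), map(map(string, option(unit)), map(string, option(unit)))), map(map(int, string), string)).
Bind T1 := unit; substituting into the one remaining equation that mentions T1 gives: option(map(T, map(string, option(unit)))) =?= option(map(map(string, string), A)).
Decompose option/1: map(T, map(string, option(unit))) =?= map(map(string, string), A).
Decompose map/2: T =?= map(string, string),  map(string, option(unit)) =?= A.
Bind T := map(string, string); no other remaining equation mentions T.
Bind A := map(string, option(unit)); no other remaining equation mentions A. Substituting into the earlier binding gives S := option(map(unit, map(string, option(unit)))).
Decompose map/2: S2 =?= map(map(int, unit), map(map(string, option(unit)), map(string, option(unit)))),  map(B, string) =?= map(map(int, string), string).
Bind S2 := map(map(int, unit), map(map(string, option(unit)), map(string, option(unit)))); no other remaining equation mentions S2.
Decompose map/2: B =?= map(int, string),  string =?= string.
Bind B := map(int, string); no other remaining equation mentions B.
Delete trivial equation string =?= string.
MGU = { S := option(map(unit, map(string, option(unit)))), R := map(string, option(unit)), T1 := unit, T := map(string, string), A := map(string, option(unit)), S2 := map(map(int, unit), map(map(string, option(unit)), map(string, option(unit)))), B := map(int, string) }, so S := option(map(unit, map(string, option(unit)))).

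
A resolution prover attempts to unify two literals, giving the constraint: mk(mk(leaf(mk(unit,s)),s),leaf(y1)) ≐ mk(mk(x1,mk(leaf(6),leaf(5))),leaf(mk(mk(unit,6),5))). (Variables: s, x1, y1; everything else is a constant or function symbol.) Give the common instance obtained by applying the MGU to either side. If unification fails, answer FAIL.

mk(mk(leaf(mk(unit,mk(leaf(6),leaf(5)))),mk(leaf(6),leaf(5))),leaf(mk(mk(unit,6),5)))

Decompose mk/2: mk(leaf(mk(unit,s)),s) ≐ mk(x1,mk(leaf(6),leaf(5))),  leaf(y1) ≐ leaf(mk(mk(unit,6),5)).
Decompose mk/2: leaf(mk(unit,s)) ≐ x1,  s ≐ mk(leaf(6),leaf(5)).
Bind x1 := leaf(mk(unit,s)); no other remaining equation mentions x1.
Bind s := mk(leaf(6),leaf(5)); no other remaining equation mentions s. Substituting into the earlier binding gives x1 := leaf(mk(unit,mk(leaf(6),leaf(5)))).
Decompose leaf/1: y1 ≐ mk(mk(unit,6),5).
Bind y1 := mk(mk(unit,6),5).
Applying the MGU to either side gives mk(mk(leaf(mk(unit,mk(leaf(6),leaf(5)))),mk(leaf(6),leaf(5))),leaf(mk(mk(unit,6),5))).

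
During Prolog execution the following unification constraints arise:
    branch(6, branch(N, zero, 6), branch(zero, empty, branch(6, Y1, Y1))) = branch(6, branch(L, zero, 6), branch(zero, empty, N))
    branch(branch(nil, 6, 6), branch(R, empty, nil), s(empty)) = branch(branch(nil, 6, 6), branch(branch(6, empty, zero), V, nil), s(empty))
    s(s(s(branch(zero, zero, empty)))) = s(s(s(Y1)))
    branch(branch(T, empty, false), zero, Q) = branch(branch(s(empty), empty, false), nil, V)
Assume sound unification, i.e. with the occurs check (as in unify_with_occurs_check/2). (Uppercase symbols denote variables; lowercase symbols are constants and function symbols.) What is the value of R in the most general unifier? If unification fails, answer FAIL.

FAIL

Decompose branch/3: 6 = 6,  branch(N, zero, 6) = branch(L, zero, 6),  branch(zero, empty, branch(6, Y1, Y1)) = branch(zero, empty, N).
Delete trivial equation 6 = 6.
Decompose branch/3: N = L,  zero = zero,  6 = 6.
Bind N := L; substituting into the one remaining equation that mentions N gives: branch(zero, empty, branch(6, Y1, Y1)) = branch(zero, empty, L).
Delete trivial equation zero = zero.
Delete trivial equation 6 = 6.
Decompose branch/3: zero = zero,  empty = empty,  branch(6, Y1, Y1) = L.
Delete trivial equation zero = zero.
Delete trivial equation empty = empty.
Bind L := branch(6, Y1, Y1); no other remaining equation mentions L. Substituting into the earlier binding gives N := branch(6, Y1, Y1).
Decompose branch/3: branch(nil, 6, 6) = branch(nil, 6, 6),  branch(R, empty, nil) = branch(branch(6, empty, zero), V, nil),  s(empty) = s(empty).
Delete trivial equation branch(nil, 6, 6) = branch(nil, 6, 6).
Decompose branch/3: R = branch(6, empty, zero),  empty = V,  nil = nil.
Bind R := branch(6, empty, zero); no other remaining equation mentions R.
Bind V := empty; substituting into the one remaining equation that mentions V gives: branch(branch(T, empty, false), zero, Q) = branch(branch(s(empty), empty, false), nil, empty).
Delete trivial equation nil = nil.
Delete trivial equation s(empty) = s(empty).
Decompose s/1: s(s(branch(zero, zero, empty))) = s(s(Y1)).
Decompose s/1: s(branch(zero, zero, empty)) = s(Y1).
Decompose s/1: branch(zero, zero, empty) = Y1.
Bind Y1 := branch(zero, zero, empty); no other remaining equation mentions Y1. Substituting into the earlier bindings gives N := branch(6, branch(zero, zero, empty), branch(zero, zero, empty)), L := branch(6, branch(zero, zero, empty), branch(zero, zero, empty)).
Decompose branch/3: branch(T, empty, false) = branch(s(empty), empty, false),  zero = nil,  Q = empty.
Decompose branch/3: T = s(empty),  empty = empty,  false = false.
Bind T := s(empty); no other remaining equation mentions T.
Delete trivial equation empty = empty.
Delete trivial equation false = false.
Clash: constants zero and nil differ; no unifier exists.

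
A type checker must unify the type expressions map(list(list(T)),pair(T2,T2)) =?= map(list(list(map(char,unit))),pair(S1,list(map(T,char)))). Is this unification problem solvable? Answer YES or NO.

Decompose map/2: list(list(T)) =?= list(list(map(char,unit))),  pair(T2,T2) =?= pair(S1,list(map(T,char))).
Decompose list/1: list(T) =?= list(map(char,unit)).
Decompose list/1: T =?= map(char,unit).
Bind T := map(char,unit); substituting into the remaining equation gives: pair(T2,T2) =?= pair(S1,list(map(map(char,unit),char))).
Decompose pair/2: T2 =?= S1,  T2 =?= list(map(map(char,unit),char)).
Bind T2 := S1; substituting into the remaining equation gives: S1 =?= list(map(map(char,unit),char)).
Bind S1 := list(map(map(char,unit),char)). Substituting into the earlier binding gives T2 := list(map(map(char,unit),char)).
No equations remain and no clash or occurs-check failure arose, so a unifier exists.

YES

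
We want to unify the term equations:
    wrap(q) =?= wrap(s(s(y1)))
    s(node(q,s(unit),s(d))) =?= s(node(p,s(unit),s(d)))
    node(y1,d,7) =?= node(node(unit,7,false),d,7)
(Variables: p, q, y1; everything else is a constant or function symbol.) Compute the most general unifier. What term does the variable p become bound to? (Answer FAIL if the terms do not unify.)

Decompose wrap/1: q =?= s(s(y1)).
Bind q := s(s(y1)); substituting into the one remaining equation that mentions q gives: s(node(s(s(y1)),s(unit),s(d))) =?= s(node(p,s(unit),s(d))).
Decompose s/1: node(s(s(y1)),s(unit),s(d)) =?= node(p,s(unit),s(d)).
Decompose node/3: s(s(y1)) =?= p,  s(unit) =?= s(unit),  s(d) =?= s(d).
Bind p := s(s(y1)); no other remaining equation mentions p.
Delete trivial equation s(unit) =?= s(unit).
Delete trivial equation s(d) =?= s(d).
Decompose node/3: y1 =?= node(unit,7,false),  d =?= d,  7 =?= 7.
Bind y1 := node(unit,7,false); no other remaining equation mentions y1. Substituting into the earlier bindings gives q := s(s(node(unit,7,false))), p := s(s(node(unit,7,false))).
Delete trivial equation d =?= d.
Delete trivial equation 7 =?= 7.
MGU = { q := s(s(node(unit,7,false))), p := s(s(node(unit,7,false))), y1 := node(unit,7,false) }, so p := s(s(node(unit,7,false))).

s(s(node(unit,7,false)))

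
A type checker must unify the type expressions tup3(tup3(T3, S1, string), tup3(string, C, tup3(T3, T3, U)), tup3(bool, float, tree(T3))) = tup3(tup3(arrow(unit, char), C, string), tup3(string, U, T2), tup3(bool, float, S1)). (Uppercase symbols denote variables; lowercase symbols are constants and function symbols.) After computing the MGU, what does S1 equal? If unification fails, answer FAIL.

Decompose tup3/3: tup3(T3, S1, string) = tup3(arrow(unit, char), C, string),  tup3(string, C, tup3(T3, T3, U)) = tup3(string, U, T2),  tup3(bool, float, tree(T3)) = tup3(bool, float, S1).
Decompose tup3/3: T3 = arrow(unit, char),  S1 = C,  string = string.
Bind T3 := arrow(unit, char); substituting into the 2 remaining equations that mention T3 gives: tup3(string, C, tup3(arrow(unit, char), arrow(unit, char), U)) = tup3(string, U, T2),  tup3(bool, float, tree(arrow(unit, char))) = tup3(bool, float, S1).
Bind S1 := C; substituting into the one remaining equation that mentions S1 gives: tup3(bool, float, tree(arrow(unit, char))) = tup3(bool, float, C).
Delete trivial equation string = string.
Decompose tup3/3: string = string,  C = U,  tup3(arrow(unit, char), arrow(unit, char), U) = T2.
Delete trivial equation string = string.
Bind C := U; substituting into the one remaining equation that mentions C gives: tup3(bool, float, tree(arrow(unit, char))) = tup3(bool, float, U). Substituting into the earlier binding gives S1 := U.
Bind T2 := tup3(arrow(unit, char), arrow(unit, char), U); no other remaining equation mentions T2.
Decompose tup3/3: bool = bool,  float = float,  tree(arrow(unit, char)) = U.
Delete trivial equation bool = bool.
Delete trivial equation float = float.
Bind U := tree(arrow(unit, char)). Substituting into the earlier bindings gives S1 := tree(arrow(unit, char)), C := tree(arrow(unit, char)), T2 := tup3(arrow(unit, char), arrow(unit, char), tree(arrow(unit, char))).
MGU = { T3 -> arrow(unit, char), S1 -> tree(arrow(unit, char)), C -> tree(arrow(unit, char)), T2 -> tup3(arrow(unit, char), arrow(unit, char), tree(arrow(unit, char))), U -> tree(arrow(unit, char)) }, so S1 -> tree(arrow(unit, char)).

tree(arrow(unit, char))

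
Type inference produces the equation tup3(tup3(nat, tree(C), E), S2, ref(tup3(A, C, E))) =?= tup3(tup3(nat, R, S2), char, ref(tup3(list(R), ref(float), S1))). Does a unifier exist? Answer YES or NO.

Decompose tup3/3: tup3(nat, tree(C), E) =?= tup3(nat, R, S2),  S2 =?= char,  ref(tup3(A, C, E)) =?= ref(tup3(list(R), ref(float), S1)).
Decompose tup3/3: nat =?= nat,  tree(C) =?= R,  E =?= S2.
Delete trivial equation nat =?= nat.
Bind R := tree(C); substituting into the one remaining equation that mentions R gives: ref(tup3(A, C, E)) =?= ref(tup3(list(tree(C)), ref(float), S1)).
Bind E := S2; substituting into the one remaining equation that mentions E gives: ref(tup3(A, C, S2)) =?= ref(tup3(list(tree(C)), ref(float), S1)).
Bind S2 := char; substituting into the remaining equation gives: ref(tup3(A, C, char)) =?= ref(tup3(list(tree(C)), ref(float), S1)). Substituting into the earlier binding gives E := char.
Decompose ref/1: tup3(A, C, char) =?= tup3(list(tree(C)), ref(float), S1).
Decompose tup3/3: A =?= list(tree(C)),  C =?= ref(float),  char =?= S1.
Bind A := list(tree(C)); no other remaining equation mentions A.
Bind C := ref(float); no other remaining equation mentions C. Substituting into the earlier bindings gives R := tree(ref(float)), A := list(tree(ref(float))).
Bind S1 := char.
No equations remain and no clash or occurs-check failure arose, so a unifier exists.

YES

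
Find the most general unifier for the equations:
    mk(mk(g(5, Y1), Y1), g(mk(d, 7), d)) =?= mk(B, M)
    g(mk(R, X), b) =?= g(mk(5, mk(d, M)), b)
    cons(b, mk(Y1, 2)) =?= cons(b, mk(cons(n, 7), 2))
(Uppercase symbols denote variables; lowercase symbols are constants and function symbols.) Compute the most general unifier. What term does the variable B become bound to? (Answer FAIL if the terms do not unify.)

mk(g(5, cons(n, 7)), cons(n, 7))

Decompose mk/2: mk(g(5, Y1), Y1) =?= B,  g(mk(d, 7), d) =?= M.
Bind B := mk(g(5, Y1), Y1); no other remaining equation mentions B.
Bind M := g(mk(d, 7), d); substituting into the one remaining equation that mentions M gives: g(mk(R, X), b) =?= g(mk(5, mk(d, g(mk(d, 7), d))), b).
Decompose g/2: mk(R, X) =?= mk(5, mk(d, g(mk(d, 7), d))),  b =?= b.
Decompose mk/2: R =?= 5,  X =?= mk(d, g(mk(d, 7), d)).
Bind R := 5; no other remaining equation mentions R.
Bind X := mk(d, g(mk(d, 7), d)); no other remaining equation mentions X.
Delete trivial equation b =?= b.
Decompose cons/2: b =?= b,  mk(Y1, 2) =?= mk(cons(n, 7), 2).
Delete trivial equation b =?= b.
Decompose mk/2: Y1 =?= cons(n, 7),  2 =?= 2.
Bind Y1 := cons(n, 7); no other remaining equation mentions Y1. Substituting into the earlier binding gives B := mk(g(5, cons(n, 7)), cons(n, 7)).
Delete trivial equation 2 =?= 2.
MGU = { B ↦ mk(g(5, cons(n, 7)), cons(n, 7)), M ↦ g(mk(d, 7), d), R ↦ 5, X ↦ mk(d, g(mk(d, 7), d)), Y1 ↦ cons(n, 7) }, so B ↦ mk(g(5, cons(n, 7)), cons(n, 7)).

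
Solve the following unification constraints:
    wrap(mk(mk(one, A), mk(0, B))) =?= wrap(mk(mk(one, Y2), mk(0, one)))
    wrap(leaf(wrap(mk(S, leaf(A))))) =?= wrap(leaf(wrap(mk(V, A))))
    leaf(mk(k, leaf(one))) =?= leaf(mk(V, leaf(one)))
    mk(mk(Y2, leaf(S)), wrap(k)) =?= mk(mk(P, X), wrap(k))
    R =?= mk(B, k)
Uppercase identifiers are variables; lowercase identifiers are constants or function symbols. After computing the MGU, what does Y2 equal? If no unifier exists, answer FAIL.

FAIL

Decompose wrap/1: mk(mk(one, A), mk(0, B)) =?= mk(mk(one, Y2), mk(0, one)).
Decompose mk/2: mk(one, A) =?= mk(one, Y2),  mk(0, B) =?= mk(0, one).
Decompose mk/2: one =?= one,  A =?= Y2.
Delete trivial equation one =?= one.
Bind A := Y2; substituting into the one remaining equation that mentions A gives: wrap(leaf(wrap(mk(S, leaf(Y2))))) =?= wrap(leaf(wrap(mk(V, Y2)))).
Decompose mk/2: 0 =?= 0,  B =?= one.
Delete trivial equation 0 =?= 0.
Bind B := one; substituting into the one remaining equation that mentions B gives: R =?= mk(one, k).
Decompose wrap/1: leaf(wrap(mk(S, leaf(Y2)))) =?= leaf(wrap(mk(V, Y2))).
Decompose leaf/1: wrap(mk(S, leaf(Y2))) =?= wrap(mk(V, Y2)).
Decompose wrap/1: mk(S, leaf(Y2)) =?= mk(V, Y2).
Decompose mk/2: S =?= V,  leaf(Y2) =?= Y2.
Bind S := V; substituting into the one remaining equation that mentions S gives: mk(mk(Y2, leaf(V)), wrap(k)) =?= mk(mk(P, X), wrap(k)).
Occurs check fails: Y2 occurs in leaf(Y2); the equation Y2 =?= leaf(Y2) has no finite solution.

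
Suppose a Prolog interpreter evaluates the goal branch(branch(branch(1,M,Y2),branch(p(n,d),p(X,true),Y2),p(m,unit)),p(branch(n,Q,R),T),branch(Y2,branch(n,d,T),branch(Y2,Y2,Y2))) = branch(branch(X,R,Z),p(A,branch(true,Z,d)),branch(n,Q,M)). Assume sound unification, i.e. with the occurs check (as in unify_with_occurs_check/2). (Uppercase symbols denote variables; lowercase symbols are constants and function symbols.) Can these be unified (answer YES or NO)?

Decompose branch/3: branch(branch(1,M,Y2),branch(p(n,d),p(X,true),Y2),p(m,unit)) = branch(X,R,Z),  p(branch(n,Q,R),T) = p(A,branch(true,Z,d)),  branch(Y2,branch(n,d,T),branch(Y2,Y2,Y2)) = branch(n,Q,M).
Decompose branch/3: branch(1,M,Y2) = X,  branch(p(n,d),p(X,true),Y2) = R,  p(m,unit) = Z.
Bind X := branch(1,M,Y2); substituting into the one remaining equation that mentions X gives: branch(p(n,d),p(branch(1,M,Y2),true),Y2) = R.
Bind R := branch(p(n,d),p(branch(1,M,Y2),true),Y2); substituting into the one remaining equation that mentions R gives: p(branch(n,Q,branch(p(n,d),p(branch(1,M,Y2),true),Y2)),T) = p(A,branch(true,Z,d)).
Bind Z := p(m,unit); substituting into the one remaining equation that mentions Z gives: p(branch(n,Q,branch(p(n,d),p(branch(1,M,Y2),true),Y2)),T) = p(A,branch(true,p(m,unit),d)).
Decompose p/2: branch(n,Q,branch(p(n,d),p(branch(1,M,Y2),true),Y2)) = A,  T = branch(true,p(m,unit),d).
Bind A := branch(n,Q,branch(p(n,d),p(branch(1,M,Y2),true),Y2)); no other remaining equation mentions A.
Bind T := branch(true,p(m,unit),d); substituting into the remaining equation gives: branch(Y2,branch(n,d,branch(true,p(m,unit),d)),branch(Y2,Y2,Y2)) = branch(n,Q,M).
Decompose branch/3: Y2 = n,  branch(n,d,branch(true,p(m,unit),d)) = Q,  branch(Y2,Y2,Y2) = M.
Bind Y2 := n; substituting into the one remaining equation that mentions Y2 gives: branch(n,n,n) = M. Substituting into the earlier bindings gives X := branch(1,M,n), R := branch(p(n,d),p(branch(1,M,n),true),n), A := branch(n,Q,branch(p(n,d),p(branch(1,M,n),true),n)).
Bind Q := branch(n,d,branch(true,p(m,unit),d)); no other remaining equation mentions Q. Substituting into the earlier binding gives A := branch(n,branch(n,d,branch(true,p(m,unit),d)),branch(p(n,d),p(branch(1,M,n),true),n)).
Bind M := branch(n,n,n). Substituting into the earlier bindings gives X := branch(1,branch(n,n,n),n), R := branch(p(n,d),p(branch(1,branch(n,n,n),n),true),n), A := branch(n,branch(n,d,branch(true,p(m,unit),d)),branch(p(n,d),p(branch(1,branch(n,n,n),n),true),n)).
No equations remain and no clash or occurs-check failure arose, so a unifier exists.

YES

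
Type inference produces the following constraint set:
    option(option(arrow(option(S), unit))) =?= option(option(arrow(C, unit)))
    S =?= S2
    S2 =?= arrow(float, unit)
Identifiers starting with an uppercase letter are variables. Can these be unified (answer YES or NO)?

Decompose option/1: option(arrow(option(S), unit)) =?= option(arrow(C, unit)).
Decompose option/1: arrow(option(S), unit) =?= arrow(C, unit).
Decompose arrow/2: option(S) =?= C,  unit =?= unit.
Bind C := option(S); no other remaining equation mentions C.
Delete trivial equation unit =?= unit.
Bind S := S2; no other remaining equation mentions S. Substituting into the earlier binding gives C := option(S2).
Bind S2 := arrow(float, unit). Substituting into the earlier bindings gives C := option(arrow(float, unit)), S := arrow(float, unit).
No equations remain and no clash or occurs-check failure arose, so a unifier exists.

YES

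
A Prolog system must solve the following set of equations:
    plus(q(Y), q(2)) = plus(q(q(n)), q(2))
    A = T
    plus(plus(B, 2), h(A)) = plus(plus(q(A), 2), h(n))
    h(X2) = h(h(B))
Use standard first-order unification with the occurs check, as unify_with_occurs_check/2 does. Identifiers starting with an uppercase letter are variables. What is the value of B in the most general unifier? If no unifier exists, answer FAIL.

q(n)

Decompose plus/2: q(Y) = q(q(n)),  q(2) = q(2).
Decompose q/1: Y = q(n).
Bind Y := q(n); no other remaining equation mentions Y.
Delete trivial equation q(2) = q(2).
Bind A := T; substituting into the one remaining equation that mentions A gives: plus(plus(B, 2), h(T)) = plus(plus(q(T), 2), h(n)).
Decompose plus/2: plus(B, 2) = plus(q(T), 2),  h(T) = h(n).
Decompose plus/2: B = q(T),  2 = 2.
Bind B := q(T); substituting into the one remaining equation that mentions B gives: h(X2) = h(h(q(T))).
Delete trivial equation 2 = 2.
Decompose h/1: T = n.
Bind T := n; substituting into the remaining equation gives: h(X2) = h(h(q(n))). Substituting into the earlier bindings gives A := n, B := q(n).
Decompose h/1: X2 = h(q(n)).
Bind X2 := h(q(n)).
MGU = { Y = q(n), A = n, B = q(n), T = n, X2 = h(q(n)) }, so B = q(n).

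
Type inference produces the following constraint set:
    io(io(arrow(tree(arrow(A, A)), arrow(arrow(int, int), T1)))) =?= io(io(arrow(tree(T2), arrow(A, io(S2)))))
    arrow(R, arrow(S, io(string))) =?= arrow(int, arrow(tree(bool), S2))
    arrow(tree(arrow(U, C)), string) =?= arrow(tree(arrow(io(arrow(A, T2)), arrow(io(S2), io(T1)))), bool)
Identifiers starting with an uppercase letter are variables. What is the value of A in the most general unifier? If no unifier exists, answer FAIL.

FAIL

Decompose io/1: io(arrow(tree(arrow(A, A)), arrow(arrow(int, int), T1))) =?= io(arrow(tree(T2), arrow(A, io(S2)))).
Decompose io/1: arrow(tree(arrow(A, A)), arrow(arrow(int, int), T1)) =?= arrow(tree(T2), arrow(A, io(S2))).
Decompose arrow/2: tree(arrow(A, A)) =?= tree(T2),  arrow(arrow(int, int), T1) =?= arrow(A, io(S2)).
Decompose tree/1: arrow(A, A) =?= T2.
Bind T2 := arrow(A, A); substituting into the one remaining equation that mentions T2 gives: arrow(tree(arrow(U, C)), string) =?= arrow(tree(arrow(io(arrow(A, arrow(A, A))), arrow(io(S2), io(T1)))), bool).
Decompose arrow/2: arrow(int, int) =?= A,  T1 =?= io(S2).
Bind A := arrow(int, int); substituting into the one remaining equation that mentions A gives: arrow(tree(arrow(U, C)), string) =?= arrow(tree(arrow(io(arrow(arrow(int, int), arrow(arrow(int, int), arrow(int, int)))), arrow(io(S2), io(T1)))), bool). Substituting into the earlier binding gives T2 := arrow(arrow(int, int), arrow(int, int)).
Bind T1 := io(S2); substituting into the one remaining equation that mentions T1 gives: arrow(tree(arrow(U, C)), string) =?= arrow(tree(arrow(io(arrow(arrow(int, int), arrow(arrow(int, int), arrow(int, int)))), arrow(io(S2), io(io(S2))))), bool).
Decompose arrow/2: R =?= int,  arrow(S, io(string)) =?= arrow(tree(bool), S2).
Bind R := int; no other remaining equation mentions R.
Decompose arrow/2: S =?= tree(bool),  io(string) =?= S2.
Bind S := tree(bool); no other remaining equation mentions S.
Bind S2 := io(string); substituting into the remaining equation gives: arrow(tree(arrow(U, C)), string) =?= arrow(tree(arrow(io(arrow(arrow(int, int), arrow(arrow(int, int), arrow(int, int)))), arrow(io(io(string)), io(io(io(string)))))), bool). Substituting into the earlier binding gives T1 := io(io(string)).
Decompose arrow/2: tree(arrow(U, C)) =?= tree(arrow(io(arrow(arrow(int, int), arrow(arrow(int, int), arrow(int, int)))), arrow(io(io(string)), io(io(io(string)))))),  string =?= bool.
Decompose tree/1: arrow(U, C) =?= arrow(io(arrow(arrow(int, int), arrow(arrow(int, int), arrow(int, int)))), arrow(io(io(string)), io(io(io(string))))).
Decompose arrow/2: U =?= io(arrow(arrow(int, int), arrow(arrow(int, int), arrow(int, int)))),  C =?= arrow(io(io(string)), io(io(io(string)))).
Bind U := io(arrow(arrow(int, int), arrow(arrow(int, int), arrow(int, int)))); no other remaining equation mentions U.
Bind C := arrow(io(io(string)), io(io(io(string)))); no other remaining equation mentions C.
Clash: constants string and bool differ; no unifier exists.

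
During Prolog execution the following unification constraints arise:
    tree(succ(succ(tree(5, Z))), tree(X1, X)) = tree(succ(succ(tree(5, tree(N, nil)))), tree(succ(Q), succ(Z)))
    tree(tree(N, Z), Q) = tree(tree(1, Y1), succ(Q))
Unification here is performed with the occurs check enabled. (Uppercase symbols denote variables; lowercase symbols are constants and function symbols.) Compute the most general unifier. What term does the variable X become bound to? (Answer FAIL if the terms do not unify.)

FAIL

Decompose tree/2: succ(succ(tree(5, Z))) = succ(succ(tree(5, tree(N, nil)))),  tree(X1, X) = tree(succ(Q), succ(Z)).
Decompose succ/1: succ(tree(5, Z)) = succ(tree(5, tree(N, nil))).
Decompose succ/1: tree(5, Z) = tree(5, tree(N, nil)).
Decompose tree/2: 5 = 5,  Z = tree(N, nil).
Delete trivial equation 5 = 5.
Bind Z := tree(N, nil); substituting into the remaining equations gives: tree(X1, X) = tree(succ(Q), succ(tree(N, nil))),  tree(tree(N, tree(N, nil)), Q) = tree(tree(1, Y1), succ(Q)).
Decompose tree/2: X1 = succ(Q),  X = succ(tree(N, nil)).
Bind X1 := succ(Q); no other remaining equation mentions X1.
Bind X := succ(tree(N, nil)); no other remaining equation mentions X.
Decompose tree/2: tree(N, tree(N, nil)) = tree(1, Y1),  Q = succ(Q).
Decompose tree/2: N = 1,  tree(N, nil) = Y1.
Bind N := 1; substituting into the one remaining equation that mentions N gives: tree(1, nil) = Y1. Substituting into the earlier bindings gives Z := tree(1, nil), X := succ(tree(1, nil)).
Bind Y1 := tree(1, nil); no other remaining equation mentions Y1.
Occurs check fails: Q occurs in succ(Q); the equation Q = succ(Q) has no finite solution.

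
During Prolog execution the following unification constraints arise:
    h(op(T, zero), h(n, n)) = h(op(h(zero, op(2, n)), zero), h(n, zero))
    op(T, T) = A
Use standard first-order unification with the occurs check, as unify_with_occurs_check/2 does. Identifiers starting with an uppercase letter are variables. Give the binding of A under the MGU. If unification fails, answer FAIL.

Decompose h/2: op(T, zero) = op(h(zero, op(2, n)), zero),  h(n, n) = h(n, zero).
Decompose op/2: T = h(zero, op(2, n)),  zero = zero.
Bind T := h(zero, op(2, n)); substituting into the one remaining equation that mentions T gives: op(h(zero, op(2, n)), h(zero, op(2, n))) = A.
Delete trivial equation zero = zero.
Decompose h/2: n = n,  n = zero.
Delete trivial equation n = n.
Clash: constants n and zero differ; no unifier exists.

FAIL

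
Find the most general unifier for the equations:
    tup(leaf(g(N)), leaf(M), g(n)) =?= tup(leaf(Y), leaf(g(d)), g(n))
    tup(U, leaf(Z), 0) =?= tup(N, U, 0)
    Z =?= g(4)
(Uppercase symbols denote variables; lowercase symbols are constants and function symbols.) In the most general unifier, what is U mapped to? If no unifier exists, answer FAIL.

leaf(g(4))

Decompose tup/3: leaf(g(N)) =?= leaf(Y),  leaf(M) =?= leaf(g(d)),  g(n) =?= g(n).
Decompose leaf/1: g(N) =?= Y.
Bind Y := g(N); no other remaining equation mentions Y.
Decompose leaf/1: M =?= g(d).
Bind M := g(d); no other remaining equation mentions M.
Delete trivial equation g(n) =?= g(n).
Decompose tup/3: U =?= N,  leaf(Z) =?= U,  0 =?= 0.
Bind U := N; substituting into the one remaining equation that mentions U gives: leaf(Z) =?= N.
Bind N := leaf(Z); no other remaining equation mentions N. Substituting into the earlier bindings gives Y := g(leaf(Z)), U := leaf(Z).
Delete trivial equation 0 =?= 0.
Bind Z := g(4). Substituting into the earlier bindings gives Y := g(leaf(g(4))), U := leaf(g(4)), N := leaf(g(4)).
MGU = { Y ↦ g(leaf(g(4))), M ↦ g(d), U ↦ leaf(g(4)), N ↦ leaf(g(4)), Z ↦ g(4) }, so U ↦ leaf(g(4)).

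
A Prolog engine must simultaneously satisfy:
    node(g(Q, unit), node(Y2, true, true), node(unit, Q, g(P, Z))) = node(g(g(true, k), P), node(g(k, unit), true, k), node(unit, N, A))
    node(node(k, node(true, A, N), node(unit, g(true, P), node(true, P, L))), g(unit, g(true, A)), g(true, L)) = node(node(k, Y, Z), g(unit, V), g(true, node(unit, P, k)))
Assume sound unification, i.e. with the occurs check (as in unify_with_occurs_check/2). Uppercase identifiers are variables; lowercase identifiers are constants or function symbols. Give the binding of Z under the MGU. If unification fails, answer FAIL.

FAIL

Decompose node/3: g(Q, unit) = g(g(true, k), P),  node(Y2, true, true) = node(g(k, unit), true, k),  node(unit, Q, g(P, Z)) = node(unit, N, A).
Decompose g/2: Q = g(true, k),  unit = P.
Bind Q := g(true, k); substituting into the one remaining equation that mentions Q gives: node(unit, g(true, k), g(P, Z)) = node(unit, N, A).
Bind P := unit; substituting into the 2 remaining equations that mention P gives: node(unit, g(true, k), g(unit, Z)) = node(unit, N, A),  node(node(k, node(true, A, N), node(unit, g(true, unit), node(true, unit, L))), g(unit, g(true, A)), g(true, L)) = node(node(k, Y, Z), g(unit, V), g(true, node(unit, unit, k))).
Decompose node/3: Y2 = g(k, unit),  true = true,  true = k.
Bind Y2 := g(k, unit); no other remaining equation mentions Y2.
Delete trivial equation true = true.
Clash: constants true and k differ; no unifier exists.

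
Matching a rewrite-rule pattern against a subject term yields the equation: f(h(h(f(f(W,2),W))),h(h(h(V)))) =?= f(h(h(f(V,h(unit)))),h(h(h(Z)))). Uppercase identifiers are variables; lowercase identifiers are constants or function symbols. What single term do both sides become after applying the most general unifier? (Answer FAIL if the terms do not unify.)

Decompose f/2: h(h(f(f(W,2),W))) =?= h(h(f(V,h(unit)))),  h(h(h(V))) =?= h(h(h(Z))).
Decompose h/1: h(f(f(W,2),W)) =?= h(f(V,h(unit))).
Decompose h/1: f(f(W,2),W) =?= f(V,h(unit)).
Decompose f/2: f(W,2) =?= V,  W =?= h(unit).
Bind V := f(W,2); substituting into the one remaining equation that mentions V gives: h(h(h(f(W,2)))) =?= h(h(h(Z))).
Bind W := h(unit); substituting into the remaining equation gives: h(h(h(f(h(unit),2)))) =?= h(h(h(Z))). Substituting into the earlier binding gives V := f(h(unit),2).
Decompose h/1: h(h(f(h(unit),2))) =?= h(h(Z)).
Decompose h/1: h(f(h(unit),2)) =?= h(Z).
Decompose h/1: f(h(unit),2) =?= Z.
Bind Z := f(h(unit),2).
Applying the MGU to either side gives f(h(h(f(f(h(unit),2),h(unit)))),h(h(h(f(h(unit),2))))).

f(h(h(f(f(h(unit),2),h(unit)))),h(h(h(f(h(unit),2)))))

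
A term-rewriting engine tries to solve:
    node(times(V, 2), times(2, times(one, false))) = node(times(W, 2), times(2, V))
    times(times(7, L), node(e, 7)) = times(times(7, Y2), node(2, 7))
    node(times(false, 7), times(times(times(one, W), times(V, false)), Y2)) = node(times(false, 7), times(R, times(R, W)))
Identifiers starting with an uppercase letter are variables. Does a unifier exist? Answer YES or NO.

NO

Decompose node/2: times(V, 2) = times(W, 2),  times(2, times(one, false)) = times(2, V).
Decompose times/2: V = W,  2 = 2.
Bind V := W; substituting into the 2 remaining equations that mention V gives: times(2, times(one, false)) = times(2, W),  node(times(false, 7), times(times(times(one, W), times(W, false)), Y2)) = node(times(false, 7), times(R, times(R, W))).
Delete trivial equation 2 = 2.
Decompose times/2: 2 = 2,  times(one, false) = W.
Delete trivial equation 2 = 2.
Bind W := times(one, false); substituting into the one remaining equation that mentions W gives: node(times(false, 7), times(times(times(one, times(one, false)), times(times(one, false), false)), Y2)) = node(times(false, 7), times(R, times(R, times(one, false)))). Substituting into the earlier binding gives V := times(one, false).
Decompose times/2: times(7, L) = times(7, Y2),  node(e, 7) = node(2, 7).
Decompose times/2: 7 = 7,  L = Y2.
Delete trivial equation 7 = 7.
Bind L := Y2; no other remaining equation mentions L.
Decompose node/2: e = 2,  7 = 7.
Clash: constants e and 2 differ; no unifier exists.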